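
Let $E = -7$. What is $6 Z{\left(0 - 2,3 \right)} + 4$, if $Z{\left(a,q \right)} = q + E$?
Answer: $-20$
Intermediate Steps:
$Z{\left(a,q \right)} = -7 + q$ ($Z{\left(a,q \right)} = q - 7 = -7 + q$)
$6 Z{\left(0 - 2,3 \right)} + 4 = 6 \left(-7 + 3\right) + 4 = 6 \left(-4\right) + 4 = -24 + 4 = -20$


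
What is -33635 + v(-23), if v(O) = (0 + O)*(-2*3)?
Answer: -33497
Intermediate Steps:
v(O) = -6*O (v(O) = O*(-6) = -6*O)
-33635 + v(-23) = -33635 - 6*(-23) = -33635 + 138 = -33497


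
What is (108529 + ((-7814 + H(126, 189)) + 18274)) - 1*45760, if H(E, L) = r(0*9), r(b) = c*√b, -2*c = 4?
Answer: 73229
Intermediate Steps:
c = -2 (c = -½*4 = -2)
r(b) = -2*√b
H(E, L) = 0 (H(E, L) = -2*√(0*9) = -2*√0 = -2*0 = 0)
(108529 + ((-7814 + H(126, 189)) + 18274)) - 1*45760 = (108529 + ((-7814 + 0) + 18274)) - 1*45760 = (108529 + (-7814 + 18274)) - 45760 = (108529 + 10460) - 45760 = 118989 - 45760 = 73229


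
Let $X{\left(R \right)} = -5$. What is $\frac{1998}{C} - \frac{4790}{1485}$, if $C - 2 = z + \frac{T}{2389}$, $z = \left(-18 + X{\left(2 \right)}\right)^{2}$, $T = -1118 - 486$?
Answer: $\frac{203904044}{376285635} \approx 0.54189$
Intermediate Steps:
$T = -1604$
$z = 529$ ($z = \left(-18 - 5\right)^{2} = \left(-23\right)^{2} = 529$)
$C = \frac{1266955}{2389}$ ($C = 2 + \left(529 - \frac{1604}{2389}\right) = 2 + \frac{1262177}{2389} = \frac{1266955}{2389} \approx 530.33$)
$\frac{1998}{C} - \frac{4790}{1485} = \frac{1998}{\frac{1266955}{2389}} - \frac{4790}{1485} = 1998 \cdot \frac{2389}{1266955} - \frac{958}{297} = \frac{4773222}{1266955} - \frac{958}{297} = \frac{203904044}{376285635}$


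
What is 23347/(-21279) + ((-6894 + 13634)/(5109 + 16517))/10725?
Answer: -180497763683/164514226305 ≈ -1.0972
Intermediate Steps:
23347/(-21279) + ((-6894 + 13634)/(5109 + 16517))/10725 = 23347*(-1/21279) + (6740/21626)*(1/10725) = -23347/21279 + (6740*(1/21626))*(1/10725) = -23347/21279 + (3370/10813)*(1/10725) = -23347/21279 + 674/23193885 = -180497763683/164514226305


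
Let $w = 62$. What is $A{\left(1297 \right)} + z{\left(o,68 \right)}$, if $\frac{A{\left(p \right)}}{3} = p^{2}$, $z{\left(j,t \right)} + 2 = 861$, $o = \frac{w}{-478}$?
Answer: $5047486$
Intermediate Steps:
$o = - \frac{31}{239}$ ($o = \frac{62}{-478} = 62 \left(- \frac{1}{478}\right) = - \frac{31}{239} \approx -0.12971$)
$z{\left(j,t \right)} = 859$ ($z{\left(j,t \right)} = -2 + 861 = 859$)
$A{\left(p \right)} = 3 p^{2}$
$A{\left(1297 \right)} + z{\left(o,68 \right)} = 3 \cdot 1297^{2} + 859 = 3 \cdot 1682209 + 859 = 5046627 + 859 = 5047486$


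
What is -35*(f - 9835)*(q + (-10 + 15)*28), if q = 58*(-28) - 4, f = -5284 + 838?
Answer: -743754480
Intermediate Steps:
f = -4446
q = -1628 (q = -1624 - 4 = -1628)
-35*(f - 9835)*(q + (-10 + 15)*28) = -35*(-4446 - 9835)*(-1628 + (-10 + 15)*28) = -(-499835)*(-1628 + 5*28) = -(-499835)*(-1628 + 140) = -(-499835)*(-1488) = -35*21250128 = -743754480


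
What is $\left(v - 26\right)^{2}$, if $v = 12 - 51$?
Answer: $4225$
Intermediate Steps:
$v = -39$
$\left(v - 26\right)^{2} = \left(-39 - 26\right)^{2} = \left(-65\right)^{2} = 4225$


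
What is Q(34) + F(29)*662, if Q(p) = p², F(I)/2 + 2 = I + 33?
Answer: 80596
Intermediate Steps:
F(I) = 62 + 2*I (F(I) = -4 + 2*(I + 33) = -4 + 2*(33 + I) = -4 + (66 + 2*I) = 62 + 2*I)
Q(34) + F(29)*662 = 34² + (62 + 2*29)*662 = 1156 + (62 + 58)*662 = 1156 + 120*662 = 1156 + 79440 = 80596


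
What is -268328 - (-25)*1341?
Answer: -234803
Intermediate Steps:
-268328 - (-25)*1341 = -268328 - 1*(-33525) = -268328 + 33525 = -234803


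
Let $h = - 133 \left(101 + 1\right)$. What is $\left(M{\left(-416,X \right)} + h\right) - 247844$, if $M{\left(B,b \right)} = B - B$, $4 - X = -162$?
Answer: $-261410$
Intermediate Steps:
$X = 166$ ($X = 4 - -162 = 4 + 162 = 166$)
$M{\left(B,b \right)} = 0$
$h = -13566$ ($h = \left(-133\right) 102 = -13566$)
$\left(M{\left(-416,X \right)} + h\right) - 247844 = \left(0 - 13566\right) - 247844 = -13566 - 247844 = -261410$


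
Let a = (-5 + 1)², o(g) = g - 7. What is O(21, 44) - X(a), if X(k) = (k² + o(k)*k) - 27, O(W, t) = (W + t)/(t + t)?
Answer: -32759/88 ≈ -372.26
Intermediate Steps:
o(g) = -7 + g
O(W, t) = (W + t)/(2*t) (O(W, t) = (W + t)/((2*t)) = (W + t)*(1/(2*t)) = (W + t)/(2*t))
a = 16 (a = (-4)² = 16)
X(k) = -27 + k² + k*(-7 + k) (X(k) = (k² + (-7 + k)*k) - 27 = (k² + k*(-7 + k)) - 27 = -27 + k² + k*(-7 + k))
O(21, 44) - X(a) = (½)*(21 + 44)/44 - (-27 + 16² + 16*(-7 + 16)) = (½)*(1/44)*65 - (-27 + 256 + 16*9) = 65/88 - (-27 + 256 + 144) = 65/88 - 1*373 = 65/88 - 373 = -32759/88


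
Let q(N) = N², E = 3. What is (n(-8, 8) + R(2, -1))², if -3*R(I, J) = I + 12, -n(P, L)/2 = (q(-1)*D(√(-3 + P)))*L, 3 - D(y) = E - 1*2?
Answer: 12100/9 ≈ 1344.4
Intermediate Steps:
D(y) = 2 (D(y) = 3 - (3 - 1*2) = 3 - (3 - 2) = 3 - 1*1 = 3 - 1 = 2)
n(P, L) = -4*L (n(P, L) = -2*(-1)²*2*L = -2*1*2*L = -4*L)
R(I, J) = -4 - I/3 (R(I, J) = -(I + 12)/3 = -(12 + I)/3 = -4 - I/3)
(n(-8, 8) + R(2, -1))² = (-4*8 + (-4 - ⅓*2))² = (-32 + (-4 - ⅔))² = (-32 - 14/3)² = (-110/3)² = 12100/9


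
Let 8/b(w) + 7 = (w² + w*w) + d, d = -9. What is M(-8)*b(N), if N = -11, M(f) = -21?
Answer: -84/113 ≈ -0.74336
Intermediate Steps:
b(w) = 8/(-16 + 2*w²) (b(w) = 8/(-7 + ((w² + w*w) - 9)) = 8/(-7 + ((w² + w²) - 9)) = 8/(-7 + (2*w² - 9)) = 8/(-7 + (-9 + 2*w²)) = 8/(-16 + 2*w²))
M(-8)*b(N) = -84/(-8 + (-11)²) = -84/(-8 + 121) = -84/113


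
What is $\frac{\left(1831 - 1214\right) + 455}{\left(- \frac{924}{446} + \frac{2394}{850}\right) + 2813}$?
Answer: $\frac{6349925}{16667041} \approx 0.38099$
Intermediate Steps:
$\frac{\left(1831 - 1214\right) + 455}{\left(- \frac{924}{446} + \frac{2394}{850}\right) + 2813} = \frac{\left(1831 - 1214\right) + 455}{\left(\left(-924\right) \frac{1}{446} + 2394 \cdot \frac{1}{850}\right) + 2813} = \frac{617 + 455}{\left(- \frac{462}{223} + \frac{1197}{425}\right) + 2813} = \frac{1072}{\frac{70581}{94775} + 2813} = \frac{1072}{\frac{266672656}{94775}} = 1072 \cdot \frac{94775}{266672656} = \frac{6349925}{16667041}$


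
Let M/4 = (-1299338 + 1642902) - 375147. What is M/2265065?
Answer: -126332/2265065 ≈ -0.055774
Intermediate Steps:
M = -126332 (M = 4*((-1299338 + 1642902) - 375147) = 4*(343564 - 375147) = 4*(-31583) = -126332)
M/2265065 = -126332/2265065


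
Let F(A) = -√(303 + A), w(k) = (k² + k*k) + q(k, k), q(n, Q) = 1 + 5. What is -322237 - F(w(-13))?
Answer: -322237 + √647 ≈ -3.2221e+5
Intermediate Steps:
q(n, Q) = 6
w(k) = 6 + 2*k² (w(k) = (k² + k*k) + 6 = (k² + k²) + 6 = 2*k² + 6 = 6 + 2*k²)
-322237 - F(w(-13)) = -322237 - (-1)*√(303 + (6 + 2*(-13)²)) = -322237 - (-1)*√(303 + (6 + 2*169)) = -322237 - (-1)*√(303 + (6 + 338)) = -322237 - (-1)*√(303 + 344) = -322237 - (-1)*√647 = -322237 + √647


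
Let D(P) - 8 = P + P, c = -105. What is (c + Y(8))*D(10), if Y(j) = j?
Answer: -2716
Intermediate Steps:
D(P) = 8 + 2*P (D(P) = 8 + (P + P) = 8 + 2*P)
(c + Y(8))*D(10) = (-105 + 8)*(8 + 2*10) = -97*(8 + 20) = -97*28 = -2716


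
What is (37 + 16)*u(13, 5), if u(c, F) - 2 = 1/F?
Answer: 583/5 ≈ 116.60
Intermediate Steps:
u(c, F) = 2 + 1/F
(37 + 16)*u(13, 5) = (37 + 16)*(2 + 1/5) = 53*(2 + ⅕) = 53*(11/5) = 583/5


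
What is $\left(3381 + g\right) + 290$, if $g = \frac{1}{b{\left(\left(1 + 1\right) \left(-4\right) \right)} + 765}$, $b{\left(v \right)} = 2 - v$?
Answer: $\frac{2845026}{775} \approx 3671.0$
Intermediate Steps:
$g = \frac{1}{775}$ ($g = \frac{1}{\left(2 - \left(1 + 1\right) \left(-4\right)\right) + 765} = \frac{1}{\left(2 - 2 \left(-4\right)\right) + 765} = \frac{1}{\left(2 - -8\right) + 765} = \frac{1}{\left(2 + 8\right) + 765} = \frac{1}{10 + 765} = \frac{1}{775} \approx 0.0012903$)
$\left(3381 + g\right) + 290 = \left(3381 + \frac{1}{775}\right) + 290 = \frac{2620276}{775} + 290 = \frac{2845026}{775}$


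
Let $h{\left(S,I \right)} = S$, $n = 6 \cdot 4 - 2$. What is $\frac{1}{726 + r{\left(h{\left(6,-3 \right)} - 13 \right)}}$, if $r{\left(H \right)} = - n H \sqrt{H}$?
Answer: $\frac{3}{2864} - \frac{7 i \sqrt{7}}{31504} \approx 0.0010475 - 0.00058787 i$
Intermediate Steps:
$n = 22$ ($n = 24 - 2 = 22$)
$r{\left(H \right)} = - 22 H^{\frac{3}{2}}$ ($r{\left(H \right)} = - 22 H \sqrt{H} = - 22 H^{\frac{3}{2}}$)
$\frac{1}{726 + r{\left(h{\left(6,-3 \right)} - 13 \right)}} = \frac{1}{726 - 22 \left(6 - 13\right)^{\frac{3}{2}}} = \frac{1}{726 - 22 \left(-7\right)^{\frac{3}{2}}} = \frac{1}{726 - 22 \left(- 7 i \sqrt{7}\right)} = \frac{1}{726 + 154 i \sqrt{7}}$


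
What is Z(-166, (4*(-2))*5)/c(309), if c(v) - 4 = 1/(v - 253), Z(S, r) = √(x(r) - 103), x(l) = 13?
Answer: 56*I*√10/75 ≈ 2.3612*I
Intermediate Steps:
Z(S, r) = 3*I*√10 (Z(S, r) = √(13 - 103) = √(-90) = 3*I*√10)
c(v) = 4 + 1/(-253 + v) (c(v) = 4 + 1/(v - 253) = 4 + 1/(-253 + v))
Z(-166, (4*(-2))*5)/c(309) = (3*I*√10)/(((-1011 + 4*309)/(-253 + 309))) = (3*I*√10)/(((-1011 + 1236)/56)) = (3*I*√10)/(((1/56)*225)) = (3*I*√10)/(225/56) = (3*I*√10)*(56/225) = 56*I*√10/75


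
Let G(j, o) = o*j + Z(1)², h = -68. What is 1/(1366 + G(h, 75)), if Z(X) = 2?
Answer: -1/3730 ≈ -0.00026810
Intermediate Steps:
G(j, o) = 4 + j*o (G(j, o) = o*j + 2² = j*o + 4 = 4 + j*o)
1/(1366 + G(h, 75)) = 1/(1366 + (4 - 68*75)) = 1/(1366 + (4 - 5100)) = 1/(1366 - 5096) = 1/(-3730) = -1/3730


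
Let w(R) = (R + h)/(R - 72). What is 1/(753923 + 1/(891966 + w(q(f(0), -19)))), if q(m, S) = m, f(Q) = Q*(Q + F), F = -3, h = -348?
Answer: 5351825/4034863959481 ≈ 1.3264e-6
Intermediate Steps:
f(Q) = Q*(-3 + Q) (f(Q) = Q*(Q - 3) = Q*(-3 + Q))
w(R) = (-348 + R)/(-72 + R) (w(R) = (R - 348)/(R - 72) = (-348 + R)/(-72 + R))
1/(753923 + 1/(891966 + w(q(f(0), -19)))) = 1/(753923 + 1/(891966 + (-348 + 0*(-3 + 0))/(-72 + 0*(-3 + 0)))) = 1/(753923 + 1/(891966 + (-348 + 0*(-3))/(-72 + 0*(-3)))) = 1/(753923 + 1/(891966 + (-348 + 0)/(-72 + 0))) = 1/(753923 + 1/(891966 - 348/(-72))) = 1/(753923 + 1/(891966 - 1/72*(-348))) = 1/(753923 + 1/(891966 + 29/6)) = 1/(753923 + 1/(5351825/6)) = 1/(753923 + 6/5351825) = 1/(4034863959481/5351825) = 5351825/4034863959481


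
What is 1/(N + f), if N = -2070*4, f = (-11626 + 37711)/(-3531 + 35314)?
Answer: -859/7111815 ≈ -0.00012078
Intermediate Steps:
f = 705/859 (f = 26085/31783 = 26085*(1/31783) = 705/859 ≈ 0.82072)
N = -8280
1/(N + f) = 1/(-8280 + 705/859) = 1/(-7111815/859) = -859/7111815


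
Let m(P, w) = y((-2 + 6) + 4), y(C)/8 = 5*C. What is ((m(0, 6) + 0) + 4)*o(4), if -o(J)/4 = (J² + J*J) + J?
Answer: -46656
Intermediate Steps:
y(C) = 40*C (y(C) = 8*(5*C) = 40*C)
m(P, w) = 320 (m(P, w) = 40*((-2 + 6) + 4) = 40*(4 + 4) = 40*8 = 320)
o(J) = -8*J² - 4*J (o(J) = -4*((J² + J*J) + J) = -4*((J² + J²) + J) = -4*(2*J² + J) = -4*(J + 2*J²) = -8*J² - 4*J)
((m(0, 6) + 0) + 4)*o(4) = ((320 + 0) + 4)*(-4*4*(1 + 2*4)) = (320 + 4)*(-4*4*(1 + 8)) = 324*(-4*4*9) = 324*(-144) = -46656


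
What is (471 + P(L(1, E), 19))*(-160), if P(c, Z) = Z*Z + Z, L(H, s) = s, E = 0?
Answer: -136160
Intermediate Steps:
P(c, Z) = Z + Z² (P(c, Z) = Z² + Z = Z + Z²)
(471 + P(L(1, E), 19))*(-160) = (471 + 19*(1 + 19))*(-160) = (471 + 19*20)*(-160) = (471 + 380)*(-160) = 851*(-160) = -136160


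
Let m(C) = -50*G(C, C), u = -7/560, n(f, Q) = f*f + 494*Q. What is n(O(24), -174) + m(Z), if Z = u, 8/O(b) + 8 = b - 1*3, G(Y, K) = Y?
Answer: -116211155/1352 ≈ -85955.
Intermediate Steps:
O(b) = 8/(-11 + b) (O(b) = 8/(-8 + (b - 1*3)) = 8/(-8 + (b - 3)) = 8/(-8 + (-3 + b)) = 8/(-11 + b))
n(f, Q) = f² + 494*Q
u = -1/80 (u = -7*1/560 = -1/80 ≈ -0.012500)
Z = -1/80 ≈ -0.012500
m(C) = -50*C
n(O(24), -174) + m(Z) = ((8/(-11 + 24))² + 494*(-174)) - 50*(-1/80) = ((8/13)² - 85956) + 5/8 = (64/169 - 85956) + 5/8 = -14526500/169 + 5/8 = -116211155/1352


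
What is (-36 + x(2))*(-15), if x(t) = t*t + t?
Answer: 450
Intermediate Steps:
x(t) = t + t**2 (x(t) = t**2 + t = t + t**2)
(-36 + x(2))*(-15) = (-36 + 2*(1 + 2))*(-15) = (-36 + 2*3)*(-15) = (-36 + 6)*(-15) = -30*(-15) = 450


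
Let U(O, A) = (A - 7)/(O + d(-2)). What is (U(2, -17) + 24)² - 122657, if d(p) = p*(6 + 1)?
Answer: -121981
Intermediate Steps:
d(p) = 7*p (d(p) = p*7 = 7*p)
U(O, A) = (-7 + A)/(-14 + O) (U(O, A) = (A - 7)/(O + 7*(-2)) = (-7 + A)/(O - 14) = (-7 + A)/(-14 + O))
(U(2, -17) + 24)² - 122657 = ((-7 - 17)/(-14 + 2) + 24)² - 122657 = (-24/(-12) + 24)² - 122657 = (-1/12*(-24) + 24)² - 122657 = (2 + 24)² - 122657 = 26² - 122657 = 676 - 122657 = -121981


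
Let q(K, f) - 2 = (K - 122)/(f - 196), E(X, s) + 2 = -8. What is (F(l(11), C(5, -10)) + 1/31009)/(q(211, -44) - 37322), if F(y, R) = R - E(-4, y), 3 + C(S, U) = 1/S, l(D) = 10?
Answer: -53583792/277744171001 ≈ -0.00019292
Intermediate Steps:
E(X, s) = -10 (E(X, s) = -2 - 8 = -10)
C(S, U) = -3 + 1/S
F(y, R) = 10 + R (F(y, R) = R - 1*(-10) = R + 10 = 10 + R)
q(K, f) = 2 + (-122 + K)/(-196 + f) (q(K, f) = 2 + (K - 122)/(f - 196) = 2 + (-122 + K)/(-196 + f))
(F(l(11), C(5, -10)) + 1/31009)/(q(211, -44) - 37322) = ((10 + (-3 + 1/5)) + 1/31009)/((-514 + 211 + 2*(-44))/(-196 - 44) - 37322) = ((10 + (-3 + ⅕)) + 1/31009)/((-514 + 211 - 88)/(-240) - 37322) = ((10 - 14/5) + 1/31009)/(-1/240*(-391) - 37322) = (36/5 + 1/31009)/(391/240 - 37322) = 1116329/(155045*(-8956889/240)) = (1116329/155045)*(-240/8956889) = -53583792/277744171001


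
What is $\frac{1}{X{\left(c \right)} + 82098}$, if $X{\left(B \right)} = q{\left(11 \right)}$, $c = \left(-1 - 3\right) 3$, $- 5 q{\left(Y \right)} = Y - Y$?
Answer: $\frac{1}{82098} \approx 1.2181 \cdot 10^{-5}$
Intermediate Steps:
$q{\left(Y \right)} = 0$ ($q{\left(Y \right)} = - \frac{Y - Y}{5} = \left(- \frac{1}{5}\right) 0 = 0$)
$c = -12$ ($c = \left(-4\right) 3 = -12$)
$X{\left(B \right)} = 0$
$\frac{1}{X{\left(c \right)} + 82098} = \frac{1}{0 + 82098} = \frac{1}{82098}$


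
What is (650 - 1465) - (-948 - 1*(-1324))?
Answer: -1191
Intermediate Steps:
(650 - 1465) - (-948 - 1*(-1324)) = -815 - (-948 + 1324) = -815 - 1*376 = -815 - 376 = -1191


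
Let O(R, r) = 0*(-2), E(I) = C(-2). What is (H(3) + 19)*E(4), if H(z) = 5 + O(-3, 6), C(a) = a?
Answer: -48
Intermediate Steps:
E(I) = -2
O(R, r) = 0
H(z) = 5 (H(z) = 5 + 0 = 5)
(H(3) + 19)*E(4) = (5 + 19)*(-2) = 24*(-2) = -48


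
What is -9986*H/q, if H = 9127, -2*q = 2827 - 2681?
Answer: 91142222/73 ≈ 1.2485e+6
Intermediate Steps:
q = -73 (q = -(2827 - 2681)/2 = -½*146 = -73)
-9986*H/q = -9986/((-73/9127)) = -9986/((-73*1/9127)) = -9986/(-73/9127) = -9986*(-9127/73) = 91142222/73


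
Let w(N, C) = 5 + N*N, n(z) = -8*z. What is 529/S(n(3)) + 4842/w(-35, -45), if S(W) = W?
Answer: -89077/4920 ≈ -18.105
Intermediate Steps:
w(N, C) = 5 + N²
529/S(n(3)) + 4842/w(-35, -45) = 529/((-8*3)) + 4842/(5 + (-35)²) = 529/(-24) + 4842/(5 + 1225) = 529*(-1/24) + 4842/1230 = -529/24 + 4842*(1/1230) = -529/24 + 807/205 = -89077/4920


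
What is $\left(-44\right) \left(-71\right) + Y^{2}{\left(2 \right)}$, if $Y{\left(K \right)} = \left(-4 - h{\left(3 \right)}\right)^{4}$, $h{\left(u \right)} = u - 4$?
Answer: $9685$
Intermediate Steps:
$h{\left(u \right)} = -4 + u$ ($h{\left(u \right)} = u - 4 = -4 + u$)
$Y{\left(K \right)} = 81$ ($Y{\left(K \right)} = \left(-4 - \left(-4 + 3\right)\right)^{4} = \left(-4 - -1\right)^{4} = \left(-4 + 1\right)^{4} = \left(-3\right)^{4} = 81$)
$\left(-44\right) \left(-71\right) + Y^{2}{\left(2 \right)} = \left(-44\right) \left(-71\right) + 81^{2} = 3124 + 6561 = 9685$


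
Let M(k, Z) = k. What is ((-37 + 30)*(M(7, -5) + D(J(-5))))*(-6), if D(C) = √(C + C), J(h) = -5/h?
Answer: 294 + 42*√2 ≈ 353.40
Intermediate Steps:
D(C) = √2*√C (D(C) = √(2*C) = √2*√C)
((-37 + 30)*(M(7, -5) + D(J(-5))))*(-6) = ((-37 + 30)*(7 + √2*√(-5/(-5))))*(-6) = -7*(7 + √2*√(-5*(-⅕)))*(-6) = -7*(7 + √2*√1)*(-6) = -7*(7 + √2*1)*(-6) = -7*(7 + √2)*(-6) = (-49 - 7*√2)*(-6) = 294 + 42*√2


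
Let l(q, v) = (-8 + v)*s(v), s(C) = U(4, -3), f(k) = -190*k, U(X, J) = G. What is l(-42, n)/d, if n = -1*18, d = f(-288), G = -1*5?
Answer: 13/5472 ≈ 0.0023757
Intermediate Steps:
G = -5
U(X, J) = -5
s(C) = -5
d = 54720 (d = -190*(-288) = 54720)
n = -18
l(q, v) = 40 - 5*v (l(q, v) = (-8 + v)*(-5) = 40 - 5*v)
l(-42, n)/d = (40 - 5*(-18))/54720 = (40 + 90)*(1/54720) = 130*(1/54720) = 13/5472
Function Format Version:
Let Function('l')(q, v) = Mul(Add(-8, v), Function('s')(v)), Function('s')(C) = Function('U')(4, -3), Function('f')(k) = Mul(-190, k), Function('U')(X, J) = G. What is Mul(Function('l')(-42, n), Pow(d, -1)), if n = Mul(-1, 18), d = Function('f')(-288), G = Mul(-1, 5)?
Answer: Rational(13, 5472) ≈ 0.0023757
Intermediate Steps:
G = -5
Function('U')(X, J) = -5
Function('s')(C) = -5
d = 54720 (d = Mul(-190, -288) = 54720)
n = -18
Function('l')(q, v) = Add(40, Mul(-5, v)) (Function('l')(q, v) = Mul(Add(-8, v), -5) = Add(40, Mul(-5, v)))
Mul(Function('l')(-42, n), Pow(d, -1)) = Mul(Add(40, Mul(-5, -18)), Pow(54720, -1)) = Mul(Add(40, 90), Rational(1, 54720)) = Mul(130, Rational(1, 54720)) = Rational(13, 5472)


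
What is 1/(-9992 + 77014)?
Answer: 1/67022 ≈ 1.4920e-5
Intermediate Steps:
1/(-9992 + 77014) = 1/67022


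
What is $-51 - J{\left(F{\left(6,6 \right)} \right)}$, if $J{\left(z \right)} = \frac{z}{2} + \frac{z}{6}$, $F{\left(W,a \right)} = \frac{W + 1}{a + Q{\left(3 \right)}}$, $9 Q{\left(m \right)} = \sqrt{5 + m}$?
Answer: $- \frac{37644}{727} + \frac{21 \sqrt{2}}{727} \approx -51.739$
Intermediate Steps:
$Q{\left(m \right)} = \frac{\sqrt{5 + m}}{9}$
$F{\left(W,a \right)} = \frac{1 + W}{a + \frac{2 \sqrt{2}}{9}}$ ($F{\left(W,a \right)} = \frac{W + 1}{a + \frac{\sqrt{5 + 3}}{9}} = \frac{1 + W}{a + \frac{\sqrt{8}}{9}} = \frac{1 + W}{a + \frac{2 \sqrt{2}}{9}}$)
$J{\left(z \right)} = \frac{2 z}{3}$ ($J{\left(z \right)} = z \frac{1}{2} + z \frac{1}{6} = \frac{z}{2} + \frac{z}{6} = \frac{2 z}{3}$)
$-51 - J{\left(F{\left(6,6 \right)} \right)} = -51 - \frac{2 \frac{9 \left(1 + 6\right)}{2 \sqrt{2} + 9 \cdot 6}}{3} = -51 - \frac{2 \cdot 9 \frac{1}{2 \sqrt{2} + 54} \cdot 7}{3} = -51 - \frac{2 \cdot 9 \frac{1}{54 + 2 \sqrt{2}} \cdot 7}{3} = -51 - \frac{2 \frac{63}{54 + 2 \sqrt{2}}}{3} = -51 - \frac{42}{54 + 2 \sqrt{2}}$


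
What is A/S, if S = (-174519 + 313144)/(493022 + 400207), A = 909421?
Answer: 812321210409/138625 ≈ 5.8598e+6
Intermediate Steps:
S = 138625/893229 ≈ 0.15520
A/S = 909421/(138625/893229) = 909421*(893229/138625) = 812321210409/138625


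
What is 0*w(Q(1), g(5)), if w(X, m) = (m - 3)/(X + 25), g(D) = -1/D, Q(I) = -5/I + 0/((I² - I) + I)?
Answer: 0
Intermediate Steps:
Q(I) = -5/I (Q(I) = -5/I + 0/(I²) = -5/I + 0/I² = -5/I + 0 = -5/I)
w(X, m) = (-3 + m)/(25 + X)
0*w(Q(1), g(5)) = 0*((-3 - 1/5)/(25 - 5/1)) = 0*((-3 - 1*⅕)/(25 - 5*1)) = 0*((-3 - ⅕)/(25 - 5)) = 0*(-16/5/20) = 0*((1/20)*(-16/5)) = 0*(-4/25) = 0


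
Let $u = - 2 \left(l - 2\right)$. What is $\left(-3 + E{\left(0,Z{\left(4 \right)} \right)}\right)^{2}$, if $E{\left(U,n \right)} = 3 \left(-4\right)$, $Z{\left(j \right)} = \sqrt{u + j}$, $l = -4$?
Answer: $225$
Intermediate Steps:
$u = 12$ ($u = - 2 \left(-4 - 2\right) = \left(-2\right) \left(-6\right) = 12$)
$Z{\left(j \right)} = \sqrt{12 + j}$
$E{\left(U,n \right)} = -12$
$\left(-3 + E{\left(0,Z{\left(4 \right)} \right)}\right)^{2} = \left(-3 - 12\right)^{2} = \left(-15\right)^{2} = 225$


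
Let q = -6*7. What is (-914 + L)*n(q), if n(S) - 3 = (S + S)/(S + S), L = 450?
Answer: -1856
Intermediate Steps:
q = -42
n(S) = 4 (n(S) = 3 + (S + S)/(S + S) = 3 + (2*S)/((2*S)) = 3 + (2*S)*(1/(2*S)) = 3 + 1 = 4)
(-914 + L)*n(q) = (-914 + 450)*4 = -464*4 = -1856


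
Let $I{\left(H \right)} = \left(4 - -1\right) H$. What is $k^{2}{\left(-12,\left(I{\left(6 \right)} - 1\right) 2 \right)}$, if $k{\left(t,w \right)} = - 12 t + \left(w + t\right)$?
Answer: $36100$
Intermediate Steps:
$I{\left(H \right)} = 5 H$ ($I{\left(H \right)} = \left(4 + 1\right) H = 5 H$)
$k{\left(t,w \right)} = w - 11 t$ ($k{\left(t,w \right)} = - 12 t + \left(t + w\right) = w - 11 t$)
$k^{2}{\left(-12,\left(I{\left(6 \right)} - 1\right) 2 \right)} = \left(\left(5 \cdot 6 - 1\right) 2 - -132\right)^{2} = \left(\left(30 - 1\right) 2 + 132\right)^{2} = \left(29 \cdot 2 + 132\right)^{2} = \left(58 + 132\right)^{2} = 190^{2} = 36100$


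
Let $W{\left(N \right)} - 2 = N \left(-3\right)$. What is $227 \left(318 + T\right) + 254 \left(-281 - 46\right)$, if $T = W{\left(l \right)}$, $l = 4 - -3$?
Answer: $-15185$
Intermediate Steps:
$l = 7$ ($l = 4 + 3 = 7$)
$W{\left(N \right)} = 2 - 3 N$ ($W{\left(N \right)} = 2 + N \left(-3\right) = 2 - 3 N$)
$T = -19$ ($T = 2 - 21 = -19$)
$227 \left(318 + T\right) + 254 \left(-281 - 46\right) = 227 \left(318 - 19\right) + 254 \left(-281 - 46\right) = 227 \cdot 299 + 254 \left(-327\right) = 67873 - 83058 = -15185$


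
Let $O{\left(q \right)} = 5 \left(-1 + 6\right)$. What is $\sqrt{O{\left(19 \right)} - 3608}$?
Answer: $i \sqrt{3583} \approx 59.858 i$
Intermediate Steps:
$O{\left(q \right)} = 25$ ($O{\left(q \right)} = 5 \cdot 5 = 25$)
$\sqrt{O{\left(19 \right)} - 3608} = \sqrt{25 - 3608} = \sqrt{-3583} = i \sqrt{3583}$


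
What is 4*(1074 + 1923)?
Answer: 11988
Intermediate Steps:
4*(1074 + 1923) = 4*2997 = 11988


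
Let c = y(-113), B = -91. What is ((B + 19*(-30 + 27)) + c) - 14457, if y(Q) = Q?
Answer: -14718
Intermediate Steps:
c = -113
((B + 19*(-30 + 27)) + c) - 14457 = ((-91 + 19*(-30 + 27)) - 113) - 14457 = ((-91 + 19*(-3)) - 113) - 14457 = ((-91 - 57) - 113) - 14457 = (-148 - 113) - 14457 = -261 - 14457 = -14718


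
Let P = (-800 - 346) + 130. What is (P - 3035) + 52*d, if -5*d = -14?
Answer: -19527/5 ≈ -3905.4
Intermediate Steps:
d = 14/5 (d = -⅕*(-14) = 14/5 ≈ 2.8000)
P = -1016 (P = -1146 + 130 = -1016)
(P - 3035) + 52*d = (-1016 - 3035) + 52*(14/5) = -4051 + 728/5 = -19527/5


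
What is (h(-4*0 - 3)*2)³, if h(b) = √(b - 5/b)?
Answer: -64*I*√3/9 ≈ -12.317*I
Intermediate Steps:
(h(-4*0 - 3)*2)³ = (√((-4*0 - 3) - 5/(-4*0 - 3))*2)³ = (√((0 - 3) - 5/(0 - 3))*2)³ = (√(-3 - 5/(-3))*2)³ = (√(-3 - 5*(-⅓))*2)³ = (√(-3 + 5/3)*2)³ = (√(-4/3)*2)³ = ((2*I*√3/3)*2)³ = (4*I*√3/3)³ = -64*I*√3/9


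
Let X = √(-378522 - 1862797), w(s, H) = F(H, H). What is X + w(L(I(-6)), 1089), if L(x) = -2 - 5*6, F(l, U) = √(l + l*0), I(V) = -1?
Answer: 33 + I*√2241319 ≈ 33.0 + 1497.1*I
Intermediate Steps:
F(l, U) = √l (F(l, U) = √(l + 0) = √l)
L(x) = -32 (L(x) = -2 - 30 = -32)
w(s, H) = √H
X = I*√2241319 (X = √(-2241319) = I*√2241319 ≈ 1497.1*I)
X + w(L(I(-6)), 1089) = I*√2241319 + √1089 = I*√2241319 + 33 = 33 + I*√2241319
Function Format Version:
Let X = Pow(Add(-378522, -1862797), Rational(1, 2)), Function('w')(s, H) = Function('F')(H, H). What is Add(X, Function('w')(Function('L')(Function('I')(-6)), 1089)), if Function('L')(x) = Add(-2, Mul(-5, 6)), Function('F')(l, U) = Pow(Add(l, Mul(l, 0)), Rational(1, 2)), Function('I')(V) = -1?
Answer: Add(33, Mul(I, Pow(2241319, Rational(1, 2)))) ≈ Add(33.000, Mul(1497.1, I))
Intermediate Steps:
Function('F')(l, U) = Pow(l, Rational(1, 2)) (Function('F')(l, U) = Pow(Add(l, 0), Rational(1, 2)) = Pow(l, Rational(1, 2)))
Function('L')(x) = -32 (Function('L')(x) = Add(-2, -30) = -32)
Function('w')(s, H) = Pow(H, Rational(1, 2))
X = Mul(I, Pow(2241319, Rational(1, 2))) (X = Pow(-2241319, Rational(1, 2)) = Mul(I, Pow(2241319, Rational(1, 2))) ≈ Mul(1497.1, I))
Add(X, Function('w')(Function('L')(Function('I')(-6)), 1089)) = Add(Mul(I, Pow(2241319, Rational(1, 2))), Pow(1089, Rational(1, 2))) = Add(Mul(I, Pow(2241319, Rational(1, 2))), 33) = Add(33, Mul(I, Pow(2241319, Rational(1, 2))))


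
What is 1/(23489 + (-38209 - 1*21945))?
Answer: -1/36665 ≈ -2.7274e-5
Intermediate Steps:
1/(23489 + (-38209 - 1*21945)) = 1/(23489 + (-38209 - 21945)) = 1/(23489 - 60154) = 1/(-36665) = -1/36665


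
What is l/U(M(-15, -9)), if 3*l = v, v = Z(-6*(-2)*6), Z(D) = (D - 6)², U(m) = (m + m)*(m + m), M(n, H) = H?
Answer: 121/27 ≈ 4.4815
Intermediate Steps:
U(m) = 4*m² (U(m) = (2*m)*(2*m) = 4*m²)
Z(D) = (-6 + D)²
v = 4356 (v = (-6 - 6*(-2)*6)² = (-6 + 12*6)² = (-6 + 72)² = 66² = 4356)
l = 1452 (l = (⅓)*4356 = 1452)
l/U(M(-15, -9)) = 1452/((4*(-9)²)) = 1452/((4*81)) = 1452/324 = 1452*(1/324) = 121/27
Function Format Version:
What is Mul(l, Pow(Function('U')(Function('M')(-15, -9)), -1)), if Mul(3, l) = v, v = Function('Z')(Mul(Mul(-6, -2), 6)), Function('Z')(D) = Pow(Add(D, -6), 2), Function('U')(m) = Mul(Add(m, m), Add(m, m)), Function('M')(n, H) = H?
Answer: Rational(121, 27) ≈ 4.4815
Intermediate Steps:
Function('U')(m) = Mul(4, Pow(m, 2)) (Function('U')(m) = Mul(Mul(2, m), Mul(2, m)) = Mul(4, Pow(m, 2)))
Function('Z')(D) = Pow(Add(-6, D), 2)
v = 4356 (v = Pow(Add(-6, Mul(Mul(-6, -2), 6)), 2) = Pow(Add(-6, Mul(12, 6)), 2) = Pow(Add(-6, 72), 2) = Pow(66, 2) = 4356)
l = 1452 (l = Mul(Rational(1, 3), 4356) = 1452)
Mul(l, Pow(Function('U')(Function('M')(-15, -9)), -1)) = Mul(1452, Pow(Mul(4, Pow(-9, 2)), -1)) = Mul(1452, Pow(Mul(4, 81), -1)) = Mul(1452, Pow(324, -1)) = Mul(1452, Rational(1, 324)) = Rational(121, 27)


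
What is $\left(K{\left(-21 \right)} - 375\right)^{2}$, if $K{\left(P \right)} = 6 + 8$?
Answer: $130321$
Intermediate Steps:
$K{\left(P \right)} = 14$
$\left(K{\left(-21 \right)} - 375\right)^{2} = \left(14 - 375\right)^{2} = \left(-361\right)^{2} = 130321$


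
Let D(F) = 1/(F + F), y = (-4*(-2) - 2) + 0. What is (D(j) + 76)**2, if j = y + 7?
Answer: 3908529/676 ≈ 5781.8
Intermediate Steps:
y = 6 (y = (8 - 2) + 0 = 6 + 0 = 6)
j = 13 (j = 6 + 7 = 13)
D(F) = 1/(2*F)
(D(j) + 76)**2 = ((1/2)/13 + 76)**2 = ((1/2)*(1/13) + 76)**2 = (1/26 + 76)**2 = (1977/26)**2 = 3908529/676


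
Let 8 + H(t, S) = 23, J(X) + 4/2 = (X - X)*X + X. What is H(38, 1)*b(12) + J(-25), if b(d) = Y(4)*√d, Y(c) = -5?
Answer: -27 - 150*√3 ≈ -286.81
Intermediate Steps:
J(X) = -2 + X (J(X) = -2 + ((X - X)*X + X) = -2 + (0*X + X) = -2 + (0 + X) = -2 + X)
H(t, S) = 15 (H(t, S) = -8 + 23 = 15)
b(d) = -5*√d
H(38, 1)*b(12) + J(-25) = 15*(-10*√3) + (-2 - 25) = 15*(-10*√3) - 27 = -150*√3 - 27 = -27 - 150*√3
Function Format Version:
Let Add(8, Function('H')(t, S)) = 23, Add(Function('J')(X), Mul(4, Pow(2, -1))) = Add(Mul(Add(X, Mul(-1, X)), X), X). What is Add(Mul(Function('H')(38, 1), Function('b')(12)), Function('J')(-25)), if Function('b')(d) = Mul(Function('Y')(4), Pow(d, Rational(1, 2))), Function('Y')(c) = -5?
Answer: Add(-27, Mul(-150, Pow(3, Rational(1, 2)))) ≈ -286.81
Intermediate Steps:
Function('J')(X) = Add(-2, X) (Function('J')(X) = Add(-2, Add(Mul(Add(X, Mul(-1, X)), X), X)) = Add(-2, Add(Mul(0, X), X)) = Add(-2, Add(0, X)) = Add(-2, X))
Function('H')(t, S) = 15 (Function('H')(t, S) = Add(-8, 23) = 15)
Function('b')(d) = Mul(-5, Pow(d, Rational(1, 2)))
Add(Mul(Function('H')(38, 1), Function('b')(12)), Function('J')(-25)) = Add(Mul(15, Mul(-5, Pow(12, Rational(1, 2)))), Add(-2, -25)) = Add(Mul(15, Mul(-5, Mul(2, Pow(3, Rational(1, 2))))), -27) = Add(Mul(15, Mul(-10, Pow(3, Rational(1, 2)))), -27) = Add(Mul(-150, Pow(3, Rational(1, 2))), -27) = Add(-27, Mul(-150, Pow(3, Rational(1, 2))))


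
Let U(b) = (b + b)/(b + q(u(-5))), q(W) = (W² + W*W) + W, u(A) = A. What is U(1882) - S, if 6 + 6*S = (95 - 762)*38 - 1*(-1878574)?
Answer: -1785568105/5781 ≈ -3.0887e+5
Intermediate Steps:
q(W) = W + 2*W² (q(W) = (W² + W²) + W = 2*W² + W = W + 2*W²)
U(b) = 2*b/(45 + b) (U(b) = (b + b)/(b - 5*(1 + 2*(-5))) = (2*b)/(b - 5*(1 - 10)) = (2*b)/(b - 5*(-9)) = (2*b)/(b + 45) = (2*b)/(45 + b) = 2*b/(45 + b))
S = 926611/3 (S = -1 + ((95 - 762)*38 - 1*(-1878574))/6 = -1 + (-667*38 + 1878574)/6 = -1 + (-25346 + 1878574)/6 = -1 + (⅙)*1853228 = -1 + 926614/3 = 926611/3 ≈ 3.0887e+5)
U(1882) - S = 2*1882/(45 + 1882) - 1*926611/3 = 2*1882/1927 - 926611/3 = 2*1882*(1/1927) - 926611/3 = 3764/1927 - 926611/3 = -1785568105/5781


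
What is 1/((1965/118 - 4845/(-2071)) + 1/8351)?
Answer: 107410562/2039953387 ≈ 0.052653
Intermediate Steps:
1/((1965/118 - 4845/(-2071)) + 1/8351) = 1/((1965*(1/118) - 4845*(-1/2071)) + 1/8351) = 1/((1965/118 + 255/109) + 1/8351) = 1/(244275/12862 + 1/8351) = 1/(2039953387/107410562) = 107410562/2039953387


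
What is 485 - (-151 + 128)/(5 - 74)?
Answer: 1454/3 ≈ 484.67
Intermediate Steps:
485 - (-151 + 128)/(5 - 74) = 485 - (-23)/(-69) = 485 - (-23)*(-1)/69 = 485 - 1*1/3 = 485 - 1/3 = 1454/3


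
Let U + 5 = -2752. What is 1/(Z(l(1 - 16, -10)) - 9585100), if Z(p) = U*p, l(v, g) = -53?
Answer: -1/9438979 ≈ -1.0594e-7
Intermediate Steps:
U = -2757 (U = -5 - 2752 = -2757)
Z(p) = -2757*p
1/(Z(l(1 - 16, -10)) - 9585100) = 1/(-2757*(-53) - 9585100) = 1/(146121 - 9585100) = 1/(-9438979) = -1/9438979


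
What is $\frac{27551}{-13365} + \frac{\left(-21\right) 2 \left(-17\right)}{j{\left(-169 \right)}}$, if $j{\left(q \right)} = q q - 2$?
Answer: $- \frac{777286399}{381691035} \approx -2.0364$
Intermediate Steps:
$j{\left(q \right)} = -2 + q^{2}$ ($j{\left(q \right)} = q^{2} - 2 = -2 + q^{2}$)
$\frac{27551}{-13365} + \frac{\left(-21\right) 2 \left(-17\right)}{j{\left(-169 \right)}} = \frac{27551}{-13365} + \frac{\left(-21\right) 2 \left(-17\right)}{-2 + \left(-169\right)^{2}} = 27551 \left(- \frac{1}{13365}\right) + \frac{\left(-42\right) \left(-17\right)}{-2 + 28561} = - \frac{27551}{13365} + \frac{714}{28559} = - \frac{777286399}{381691035}$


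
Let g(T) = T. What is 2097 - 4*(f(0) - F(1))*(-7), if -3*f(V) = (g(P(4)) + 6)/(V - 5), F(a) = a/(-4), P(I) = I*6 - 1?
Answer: 32372/15 ≈ 2158.1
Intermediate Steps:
P(I) = -1 + 6*I (P(I) = 6*I - 1 = -1 + 6*I)
F(a) = -a/4 (F(a) = a*(-1/4) = -a/4)
f(V) = -29/(3*(-5 + V)) (f(V) = -((-1 + 6*4) + 6)/(3*(V - 5)) = -((-1 + 24) + 6)/(3*(-5 + V)) = -(23 + 6)/(3*(-5 + V)) = -29/(3*(-5 + V)))
2097 - 4*(f(0) - F(1))*(-7) = 2097 - 4*(-29/(-15 + 3*0) - (-1)/4)*(-7) = 2097 - 4*(-29/(-15 + 0) - 1*(-1/4))*(-7) = 2097 - 4*(-29/(-15) + 1/4)*(-7) = 2097 - 4*(-29*(-1/15) + 1/4)*(-7) = 2097 - 4*(29/15 + 1/4)*(-7) = 2097 - 4*(131/60)*(-7) = 2097 - 131*(-7)/15 = 2097 - 1*(-917/15) = 2097 + 917/15 = 32372/15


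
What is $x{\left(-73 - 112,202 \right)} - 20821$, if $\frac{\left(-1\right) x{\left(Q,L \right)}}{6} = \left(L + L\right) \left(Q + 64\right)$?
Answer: $272483$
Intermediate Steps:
$x{\left(Q,L \right)} = - 12 L \left(64 + Q\right)$ ($x{\left(Q,L \right)} = - 6 \left(L + L\right) \left(Q + 64\right) = - 6 \cdot 2 L \left(64 + Q\right) = - 12 L \left(64 + Q\right)$)
$x{\left(-73 - 112,202 \right)} - 20821 = \left(-12\right) 202 \left(64 - 185\right) - 20821 = \left(-12\right) 202 \left(-121\right) - 20821 = 293304 - 20821 = 272483$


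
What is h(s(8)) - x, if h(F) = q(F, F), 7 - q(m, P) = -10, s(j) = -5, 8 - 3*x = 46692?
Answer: 46735/3 ≈ 15578.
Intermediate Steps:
x = -46684/3 (x = 8/3 - ⅓*46692 = 8/3 - 15564 = -46684/3 ≈ -15561.)
q(m, P) = 17 (q(m, P) = 7 - 1*(-10) = 7 + 10 = 17)
h(F) = 17
h(s(8)) - x = 17 - 1*(-46684/3) = 17 + 46684/3 = 46735/3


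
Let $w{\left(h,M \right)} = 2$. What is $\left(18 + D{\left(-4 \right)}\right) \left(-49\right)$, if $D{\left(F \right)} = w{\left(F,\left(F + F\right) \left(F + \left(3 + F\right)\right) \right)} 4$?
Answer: $-1274$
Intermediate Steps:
$D{\left(F \right)} = 8$ ($D{\left(F \right)} = 2 \cdot 4 = 8$)
$\left(18 + D{\left(-4 \right)}\right) \left(-49\right) = \left(18 + 8\right) \left(-49\right) = 26 \left(-49\right) = -1274$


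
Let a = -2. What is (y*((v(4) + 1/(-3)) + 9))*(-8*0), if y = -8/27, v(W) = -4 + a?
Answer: 0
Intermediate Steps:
v(W) = -6 (v(W) = -4 - 2 = -6)
y = -8/27 (y = -8*1/27 = -8/27 ≈ -0.29630)
(y*((v(4) + 1/(-3)) + 9))*(-8*0) = (-8*((-6 + 1/(-3)) + 9)/27)*(-8*0) = -8*((-6 - ⅓) + 9)/27*0 = -8*(-19/3 + 9)/27*0 = -8/27*8/3*0 = -64/81*0 = 0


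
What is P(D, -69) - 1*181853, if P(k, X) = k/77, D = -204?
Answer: -14002885/77 ≈ -1.8186e+5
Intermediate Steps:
P(k, X) = k/77
P(D, -69) - 1*181853 = (1/77)*(-204) - 1*181853 = -204/77 - 181853 = -14002885/77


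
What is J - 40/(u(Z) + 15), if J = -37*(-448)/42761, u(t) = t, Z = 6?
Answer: -1362344/897981 ≈ -1.5171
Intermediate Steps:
J = 16576/42761 (J = 16576*(1/42761) = 16576/42761 ≈ 0.38764)
J - 40/(u(Z) + 15) = 16576/42761 - 40/(6 + 15) = 16576/42761 - 40/21 = -1362344/897981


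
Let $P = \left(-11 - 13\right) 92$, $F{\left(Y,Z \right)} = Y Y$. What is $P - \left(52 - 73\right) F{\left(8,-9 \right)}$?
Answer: $-864$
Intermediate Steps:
$F{\left(Y,Z \right)} = Y^{2}$
$P = -2208$ ($P = \left(-24\right) 92 = -2208$)
$P - \left(52 - 73\right) F{\left(8,-9 \right)} = -2208 - \left(52 - 73\right) 8^{2} = -2208 - \left(-21\right) 64 = -2208 - -1344 = -2208 + 1344 = -864$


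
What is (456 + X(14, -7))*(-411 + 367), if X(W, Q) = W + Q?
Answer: -20372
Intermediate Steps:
X(W, Q) = Q + W
(456 + X(14, -7))*(-411 + 367) = (456 + (-7 + 14))*(-411 + 367) = (456 + 7)*(-44) = 463*(-44) = -20372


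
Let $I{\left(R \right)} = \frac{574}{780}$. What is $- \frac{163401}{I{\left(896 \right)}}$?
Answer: $- \frac{9103770}{41} \approx -2.2204 \cdot 10^{5}$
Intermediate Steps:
$I{\left(R \right)} = \frac{287}{390}$ ($I{\left(R \right)} = 574 \cdot \frac{1}{780} = \frac{287}{390}$)
$- \frac{163401}{I{\left(896 \right)}} = - \frac{163401}{\frac{287}{390}} = \left(-163401\right) \frac{390}{287} = - \frac{9103770}{41}$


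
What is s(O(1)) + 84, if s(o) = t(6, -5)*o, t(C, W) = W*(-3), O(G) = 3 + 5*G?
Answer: 204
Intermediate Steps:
t(C, W) = -3*W
s(o) = 15*o (s(o) = (-3*(-5))*o = 15*o)
s(O(1)) + 84 = 15*(3 + 5*1) + 84 = 15*(3 + 5) + 84 = 15*8 + 84 = 120 + 84 = 204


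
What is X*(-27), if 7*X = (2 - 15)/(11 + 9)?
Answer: 351/140 ≈ 2.5071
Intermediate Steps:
X = -13/140 (X = ((2 - 15)/(11 + 9))/7 = (-13/20)/7 = (-13*1/20)/7 = (⅐)*(-13/20) = -13/140 ≈ -0.092857)
X*(-27) = -13/140*(-27) = 351/140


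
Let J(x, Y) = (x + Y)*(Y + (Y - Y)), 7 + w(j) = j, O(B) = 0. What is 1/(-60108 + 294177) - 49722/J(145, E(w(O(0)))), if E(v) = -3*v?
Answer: -1939729222/135994089 ≈ -14.263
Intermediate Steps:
w(j) = -7 + j
J(x, Y) = Y*(Y + x) (J(x, Y) = (Y + x)*(Y + 0) = (Y + x)*Y = Y*(Y + x))
1/(-60108 + 294177) - 49722/J(145, E(w(O(0)))) = 1/(-60108 + 294177) - 49722/((-3*(-7 + 0))*(-3*(-7 + 0) + 145)) = 1/234069 - 49722/((-3*(-7))*(-3*(-7) + 145)) = 1/234069 - 49722/(21*(21 + 145)) = 1/234069 - 49722/(21*166) = 1/234069 - 49722/3486 = 1/234069 - 1*8287/581 = 1/234069 - 8287/581 = -1939729222/135994089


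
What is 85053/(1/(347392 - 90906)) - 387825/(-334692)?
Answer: 2433757922986787/111564 ≈ 2.1815e+10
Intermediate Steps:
85053/(1/(347392 - 90906)) - 387825/(-334692) = 85053/(1/256486) - 387825*(-1/334692) = 85053/(1/256486) + 129275/111564 = 85053*256486 + 129275/111564 = 21814903758 + 129275/111564 = 2433757922986787/111564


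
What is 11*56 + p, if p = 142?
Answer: 758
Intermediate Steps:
11*56 + p = 11*56 + 142 = 616 + 142 = 758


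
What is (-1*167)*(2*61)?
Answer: -20374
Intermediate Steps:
(-1*167)*(2*61) = -167*122 = -20374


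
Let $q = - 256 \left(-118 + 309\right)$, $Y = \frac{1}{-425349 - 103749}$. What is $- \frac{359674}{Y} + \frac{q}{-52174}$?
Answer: $\frac{4964428988458972}{26087} \approx 1.903 \cdot 10^{11}$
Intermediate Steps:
$Y = - \frac{1}{529098}$ ($Y = \frac{1}{-529098} = - \frac{1}{529098} \approx -1.89 \cdot 10^{-6}$)
$q = -48896$ ($q = \left(-256\right) 191 = -48896$)
$- \frac{359674}{Y} + \frac{q}{-52174} = - \frac{359674}{- \frac{1}{529098}} - \frac{48896}{-52174} = \left(-359674\right) \left(-529098\right) - - \frac{24448}{26087} = 190302794052 + \frac{24448}{26087} = \frac{4964428988458972}{26087}$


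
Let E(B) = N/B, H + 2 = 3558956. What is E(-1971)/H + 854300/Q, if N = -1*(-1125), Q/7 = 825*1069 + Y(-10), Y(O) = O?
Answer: 19024285211605/137474837360658 ≈ 0.13838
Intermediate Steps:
Q = 6173405 (Q = 7*(825*1069 - 10) = 7*(881925 - 10) = 7*881915 = 6173405)
H = 3558954 (H = -2 + 3558956 = 3558954)
N = 1125
E(B) = 1125/B
E(-1971)/H + 854300/Q = (1125/(-1971))/3558954 + 854300/6173405 = (1125*(-1/1971))*(1/3558954) + 854300*(1/6173405) = -125/219*1/3558954 + 170860/1234681 = -125/779410926 + 170860/1234681 = 19024285211605/137474837360658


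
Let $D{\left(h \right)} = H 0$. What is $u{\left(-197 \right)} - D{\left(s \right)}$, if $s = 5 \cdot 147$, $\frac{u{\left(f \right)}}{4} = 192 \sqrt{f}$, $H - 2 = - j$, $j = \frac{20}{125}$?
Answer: $768 i \sqrt{197} \approx 10779.0 i$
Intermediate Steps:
$j = \frac{4}{25}$ ($j = 20 \cdot \frac{1}{125} = \frac{4}{25} \approx 0.16$)
$H = \frac{46}{25}$ ($H = 2 - \frac{4}{25} = \frac{46}{25} \approx 1.84$)
$u{\left(f \right)} = 768 \sqrt{f}$ ($u{\left(f \right)} = 4 \cdot 192 \sqrt{f} = 768 \sqrt{f}$)
$s = 735$
$D{\left(h \right)} = 0$ ($D{\left(h \right)} = \frac{46}{25} \cdot 0 = 0$)
$u{\left(-197 \right)} - D{\left(s \right)} = 768 \sqrt{-197} - 0 = 768 i \sqrt{197} + 0 = 768 i \sqrt{197}$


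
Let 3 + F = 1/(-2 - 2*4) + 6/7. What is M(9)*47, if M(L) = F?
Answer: -11609/112 ≈ -103.65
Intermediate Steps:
F = -247/112 (F = -3 + (1/(-2 - 2*4) + 6/7) = -3 + ((1/4)/(-4) + 6*(1/7)) = -3 + (-1/4*1/4 + 6/7) = -3 + (-1/16 + 6/7) = -3 + 89/112 = -247/112 ≈ -2.2054)
M(L) = -247/112
M(9)*47 = -247/112*47 = -11609/112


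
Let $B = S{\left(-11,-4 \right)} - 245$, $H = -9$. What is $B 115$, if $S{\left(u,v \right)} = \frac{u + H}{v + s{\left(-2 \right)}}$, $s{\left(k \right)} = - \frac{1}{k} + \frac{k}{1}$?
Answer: $- \frac{305325}{11} \approx -27757.0$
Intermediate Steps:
$s{\left(k \right)} = k - \frac{1}{k}$ ($s{\left(k \right)} = - \frac{1}{k} + k 1 = - \frac{1}{k} + k = k - \frac{1}{k}$)
$S{\left(u,v \right)} = \frac{-9 + u}{- \frac{3}{2} + v}$ ($S{\left(u,v \right)} = \frac{u - 9}{v - \frac{3}{2}} = \frac{-9 + u}{v - \frac{3}{2}} = \frac{-9 + u}{- \frac{3}{2} + v}$)
$B = - \frac{2655}{11}$ ($B = \frac{2 \left(-9 - 11\right)}{-3 + 2 \left(-4\right)} - 245 = 2 \frac{1}{-3 - 8} \left(-20\right) - 245 = 2 \frac{1}{-11} \left(-20\right) - 245 = 2 \left(- \frac{1}{11}\right) \left(-20\right) - 245 = \frac{40}{11} - 245 = - \frac{2655}{11} \approx -241.36$)
$B 115 = \left(- \frac{2655}{11}\right) 115 = - \frac{305325}{11}$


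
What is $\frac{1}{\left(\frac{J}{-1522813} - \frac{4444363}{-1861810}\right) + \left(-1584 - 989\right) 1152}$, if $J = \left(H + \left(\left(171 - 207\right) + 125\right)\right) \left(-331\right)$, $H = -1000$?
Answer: $- \frac{2835188471530}{8403764601186482971} \approx -3.3737 \cdot 10^{-7}$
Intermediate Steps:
$J = 301541$ ($J = \left(-1000 + \left(\left(171 - 207\right) + 125\right)\right) \left(-331\right) = \left(-1000 + \left(-36 + 125\right)\right) \left(-331\right) = \left(-1000 + 89\right) \left(-331\right) = \left(-911\right) \left(-331\right) = 301541$)
$\frac{1}{\left(\frac{J}{-1522813} - \frac{4444363}{-1861810}\right) + \left(-1584 - 989\right) 1152} = \frac{1}{\left(\frac{301541}{-1522813} - \frac{4444363}{-1861810}\right) + \left(-1584 - 989\right) 1152} = \frac{1}{\left(301541 \left(- \frac{1}{1522813}\right) - - \frac{4444363}{1861810}\right) - 2964096} = \frac{1}{\left(- \frac{301541}{1522813} + \frac{4444363}{1861810}\right) - 2964096} = \frac{1}{\frac{6206521703909}{2835188471530} - 2964096} = \frac{1}{- \frac{8403764601186482971}{2835188471530}} = - \frac{2835188471530}{8403764601186482971}$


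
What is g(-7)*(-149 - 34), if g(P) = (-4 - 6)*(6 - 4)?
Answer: 3660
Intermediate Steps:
g(P) = -20 (g(P) = -10*2 = -20)
g(-7)*(-149 - 34) = -20*(-149 - 34) = -20*(-183) = 3660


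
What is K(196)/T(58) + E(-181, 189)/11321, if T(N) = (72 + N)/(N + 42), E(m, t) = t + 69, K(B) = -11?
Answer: -1241956/147173 ≈ -8.4388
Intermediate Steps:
E(m, t) = 69 + t
T(N) = (72 + N)/(42 + N)
K(196)/T(58) + E(-181, 189)/11321 = -11*(42 + 58)/(72 + 58) + (69 + 189)/11321 = -11/(130/100) + 258*(1/11321) = -11/((1/100)*130) + 258/11321 = -11/13/10 + 258/11321 = -11*10/13 + 258/11321 = -110/13 + 258/11321 = -1241956/147173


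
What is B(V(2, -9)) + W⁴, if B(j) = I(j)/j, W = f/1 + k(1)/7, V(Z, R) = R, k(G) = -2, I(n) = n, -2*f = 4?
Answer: 67937/2401 ≈ 28.295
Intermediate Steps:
f = -2 (f = -½*4 = -2)
W = -16/7 (W = -2/1 - 2/7 = -2*1 - 2*⅐ = -2 - 2/7 = -16/7 ≈ -2.2857)
B(j) = 1 (B(j) = j/j = 1)
B(V(2, -9)) + W⁴ = 1 + (-16/7)⁴ = 1 + 65536/2401 = 67937/2401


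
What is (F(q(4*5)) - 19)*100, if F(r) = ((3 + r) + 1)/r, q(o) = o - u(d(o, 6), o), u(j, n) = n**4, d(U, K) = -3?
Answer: -14398220/7999 ≈ -1800.0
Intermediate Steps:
q(o) = o - o**4
F(r) = (4 + r)/r
(F(q(4*5)) - 19)*100 = ((4 + (4*5 - (4*5)**4))/(4*5 - (4*5)**4) - 19)*100 = ((4 + (20 - 1*20**4))/(20 - 1*20**4) - 19)*100 = ((4 + (20 - 1*160000))/(20 - 1*160000) - 19)*100 = ((4 + (20 - 160000))/(20 - 160000) - 19)*100 = ((4 - 159980)/(-159980) - 19)*100 = (-1/159980*(-159976) - 19)*100 = (39994/39995 - 19)*100 = -719911/39995*100 = -14398220/7999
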